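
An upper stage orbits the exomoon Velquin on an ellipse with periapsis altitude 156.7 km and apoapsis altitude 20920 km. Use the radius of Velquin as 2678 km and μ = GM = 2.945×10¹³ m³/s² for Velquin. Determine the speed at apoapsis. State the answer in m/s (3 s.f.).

r_p = 2678 + 156.7 = 2834.7 km = 2.8347×10⁶ m.
r_a = 2678 + 20920 = 23598 km = 2.3598×10⁷ m.
Semi-major axis a = (r_p + r_a)/2 = 13216 km = 1.322×10⁷ m.
Vis-viva: v² = μ(2/r − 1/a) = 2.945×10¹³ × (8.475×10⁻⁸ − 7.566×10⁻⁸) = 2.677×10⁵ m²/s².
v = 517.4 m/s.

v ≈ 517 m/s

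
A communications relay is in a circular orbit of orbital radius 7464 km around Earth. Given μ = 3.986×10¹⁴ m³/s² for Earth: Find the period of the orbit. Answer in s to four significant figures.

T ≈ 6418 s

r = 7464 km = 7.464×10⁶ m.
Kepler's third law: T = 2π√(r³/μ) = 2π√((7.464×10⁶)³ / 3.986×10¹⁴).
r³/μ = 1.043×10⁶ s², so T = 2π × 1.021×10³ = 6.418×10³ s.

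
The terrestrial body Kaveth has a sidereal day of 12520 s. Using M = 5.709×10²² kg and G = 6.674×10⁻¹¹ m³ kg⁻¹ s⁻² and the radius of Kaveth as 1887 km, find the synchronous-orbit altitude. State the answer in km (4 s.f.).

h_sync ≈ 586.2 km

μ = GM = 6.674×10⁻¹¹ × 5.709×10²² = 3.810×10¹² m³/s².
A synchronous orbit has period T, so by Kepler's third law a = (μT²/4π²)^(1/3).
μT²/4π² = 3.810×10¹² × (1.252×10⁴)² / 39.48 = 1.513×10¹⁹ m³.
a = 2.473×10⁶ m = 2473.2 km.
Altitude h = a − R = 2473.2 − 1887 = 586.23 km.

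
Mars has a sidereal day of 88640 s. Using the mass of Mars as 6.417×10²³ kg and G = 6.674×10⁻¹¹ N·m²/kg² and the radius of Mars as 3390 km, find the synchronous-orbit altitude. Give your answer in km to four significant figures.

h_sync ≈ 17040 km

μ = GM = 6.674×10⁻¹¹ × 6.417×10²³ = 4.283×10¹³ m³/s².
A synchronous orbit has period T, so by Kepler's third law a = (μT²/4π²)^(1/3).
μT²/4π² = 4.283×10¹³ × (8.864×10⁴)² / 39.48 = 8.524×10²¹ m³.
a = 2.043×10⁷ m = 20427 km.
Altitude h = a − R = 20427 − 3390 = 17037 km.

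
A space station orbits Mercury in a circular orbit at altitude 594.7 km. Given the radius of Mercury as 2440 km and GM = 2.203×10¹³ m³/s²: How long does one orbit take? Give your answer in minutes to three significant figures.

T ≈ 118 minutes

r = 2440 + 594.7 = 3034.7 km = 3.0347×10⁶ m.
Kepler's third law: T = 2π√(r³/μ) = 2π√((3.035×10⁶)³ / 2.203×10¹³).
r³/μ = 1.269×10⁶ s², so T = 2π × 1.126×10³ = 7.077×10³ s.
Converting: 7.077×10³ s ÷ 60.00 = 117.9 minutes.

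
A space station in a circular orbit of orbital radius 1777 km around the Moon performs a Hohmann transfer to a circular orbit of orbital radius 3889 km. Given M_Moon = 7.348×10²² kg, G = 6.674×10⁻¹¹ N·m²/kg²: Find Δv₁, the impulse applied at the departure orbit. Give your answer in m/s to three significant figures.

Δv ≈ 285 m/s

μ = GM = 6.674×10⁻¹¹ × 7.348×10²² = 4.904×10¹² m³/s².
r₁ = 1777 km = 1.777×10⁶ m.
r₂ = 3889 km = 3.889×10⁶ m.
Transfer ellipse a_t = (r₁ + r₂)/2 = 2.833×10⁶ m.
At r₁: circular v_c1 = √(μ/r₁) = 1661 m/s; transfer-perilune v_p = √[μ(2/r₁ − 1/a_t)] = 1946 m/s.
Δv₁ = v_p − v_c1 = 285.1 m/s.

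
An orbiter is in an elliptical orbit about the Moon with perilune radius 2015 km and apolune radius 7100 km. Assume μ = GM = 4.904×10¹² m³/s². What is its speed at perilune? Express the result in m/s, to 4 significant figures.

Semi-major axis a = (r_p + r_a)/2 = 4557.5 km = 4.558×10⁶ m.
Vis-viva: v² = μ(2/r − 1/a) = 4.904×10¹² × (9.926×10⁻⁷ − 2.194×10⁻⁷) = 3.791×10⁶ m²/s².
v = 1947 m/s.

v ≈ 1947 m/s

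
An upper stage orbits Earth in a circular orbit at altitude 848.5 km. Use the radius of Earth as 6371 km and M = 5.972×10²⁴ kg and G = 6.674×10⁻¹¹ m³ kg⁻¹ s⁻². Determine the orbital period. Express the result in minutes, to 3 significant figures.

T ≈ 102 minutes

μ = GM = 6.674×10⁻¹¹ × 5.972×10²⁴ = 3.986×10¹⁴ m³/s².
r = 6371 + 848.5 = 7219.5 km = 7.2195×10⁶ m.
Kepler's third law: T = 2π√(r³/μ) = 2π√((7.220×10⁶)³ / 3.986×10¹⁴).
r³/μ = 9.441×10⁵ s², so T = 2π × 9.716×10² = 6.105×10³ s.
Converting: 6.105×10³ s ÷ 60.00 = 101.8 minutes.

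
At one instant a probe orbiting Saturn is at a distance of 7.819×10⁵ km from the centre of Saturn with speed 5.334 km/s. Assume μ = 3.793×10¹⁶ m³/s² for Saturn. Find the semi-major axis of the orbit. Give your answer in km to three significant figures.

r = 7.819×10⁸ m.
Vis-viva rearranged: 1/a = 2/r − v²/μ = 2.558×10⁻⁹ − 7.501×10⁻¹⁰ = 1.808×10⁻⁹ m⁻¹.
a = 5.532×10⁸ m = 5.5317×10⁵ km.

a ≈ 5.53×10⁵ km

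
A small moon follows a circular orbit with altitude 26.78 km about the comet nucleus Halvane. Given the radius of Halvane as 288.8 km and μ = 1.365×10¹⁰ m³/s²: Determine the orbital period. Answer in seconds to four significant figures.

T ≈ 9534 seconds

r = 288.8 + 26.78 = 315.58 km = 3.1558×10⁵ m.
Kepler's third law: T = 2π√(r³/μ) = 2π√((3.156×10⁵)³ / 1.365×10¹⁰).
r³/μ = 2.302×10⁶ s², so T = 2π × 1.517×10³ = 9.534×10³ s.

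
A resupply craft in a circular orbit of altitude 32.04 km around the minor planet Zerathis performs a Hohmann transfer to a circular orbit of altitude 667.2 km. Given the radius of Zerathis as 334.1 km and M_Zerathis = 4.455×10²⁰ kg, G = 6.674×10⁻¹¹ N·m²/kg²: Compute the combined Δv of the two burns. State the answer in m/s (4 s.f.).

μ = GM = 6.674×10⁻¹¹ × 4.455×10²⁰ = 2.973×10¹⁰ m³/s².
r₁ = 334.1 + 32.04 = 366.14 km = 3.6614×10⁵ m.
r₂ = 334.1 + 667.2 = 1001.3 km = 1.0013×10⁶ m.
Transfer ellipse a_t = (r₁ + r₂)/2 = 6.837×10⁵ m.
At r₁: circular v_c1 = √(μ/r₁) = 285.0 m/s; transfer-periapsis v_p = √[μ(2/r₁ − 1/a_t)] = 344.9 m/s.
Δv₁ = v_p − v_c1 = 59.89 m/s.
At r₂: circular v_c2 = √(μ/r₂) = 172.3 m/s; transfer-apoapsis v_a = √[μ(2/r₂ − 1/a_t)] = 126.1 m/s.
Δv₂ = v_c2 − v_a = 46.22 m/s.
Total Δv = Δv₁ + Δv₂ = 106.1 m/s.

Δv_total ≈ 106.1 m/s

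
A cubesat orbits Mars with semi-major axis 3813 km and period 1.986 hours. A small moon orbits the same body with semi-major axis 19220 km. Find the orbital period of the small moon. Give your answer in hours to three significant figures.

Kepler's third law: T² ∝ a³, so T₂ = T₁ (a₂/a₁)^(3/2).
a₂/a₁ = 5.041, (a₂/a₁)^(3/2) = 11.32.
T₂ = 1.986 × 11.32 = 22.48 hours.

T₂ ≈ 22.5 hours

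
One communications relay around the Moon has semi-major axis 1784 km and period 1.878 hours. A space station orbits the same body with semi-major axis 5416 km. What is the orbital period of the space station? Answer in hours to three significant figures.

Kepler's third law: T² ∝ a³, so T₂ = T₁ (a₂/a₁)^(3/2).
a₂/a₁ = 3.036, (a₂/a₁)^(3/2) = 5.290.
T₂ = 1.878 × 5.290 = 9.934 hours.

T₂ ≈ 9.93 hours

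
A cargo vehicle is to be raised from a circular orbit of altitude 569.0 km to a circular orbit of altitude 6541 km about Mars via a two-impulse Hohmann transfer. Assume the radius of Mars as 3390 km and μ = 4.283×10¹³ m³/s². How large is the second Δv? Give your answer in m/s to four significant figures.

Δv ≈ 508.8 m/s

r₁ = 3390 + 569.0 = 3959.0 km = 3.9590×10⁶ m.
r₂ = 3390 + 6541 = 9931.0 km = 9.9310×10⁶ m.
Transfer ellipse a_t = (r₁ + r₂)/2 = 6.945×10⁶ m.
At r₁: circular v_c1 = √(μ/r₁) = 3289 m/s; transfer-periapsis v_p = √[μ(2/r₁ − 1/a_t)] = 3933 m/s.
At r₂: circular v_c2 = √(μ/r₂) = 2077 m/s; transfer-apoapsis v_a = √[μ(2/r₂ − 1/a_t)] = 1568 m/s.
Δv₂ = v_c2 − v_a = 508.8 m/s.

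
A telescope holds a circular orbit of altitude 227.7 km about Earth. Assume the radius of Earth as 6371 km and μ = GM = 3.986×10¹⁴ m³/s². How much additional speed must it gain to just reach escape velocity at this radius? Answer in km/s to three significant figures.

r = 6371 + 227.7 = 6598.7 km = 6.5987×10⁶ m.
Circular speed v_c = √(μ/r) = 7772 m/s.
Escape speed v_esc = √(2μ/r) = √2 × v_c = 10990 m/s.
Δv = v_esc − v_c = 3219 m/s = 3.219 km/s.

Δv ≈ 3.22 km/s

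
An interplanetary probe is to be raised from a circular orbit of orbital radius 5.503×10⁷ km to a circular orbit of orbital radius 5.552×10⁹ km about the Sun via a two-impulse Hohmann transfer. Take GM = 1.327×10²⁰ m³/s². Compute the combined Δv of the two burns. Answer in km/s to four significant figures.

Δv_total ≈ 24.20 km/s

r₁ = 5.503×10⁷ km = 5.503×10¹⁰ m.
r₂ = 5.552×10⁹ km = 5.552×10¹² m.
Transfer ellipse a_t = (r₁ + r₂)/2 = 2.804×10¹² m.
At r₁: circular v_c1 = √(μ/r₁) = 49110 m/s; transfer-perihelion v_p = √[μ(2/r₁ − 1/a_t)] = 69100 m/s.
Δv₁ = v_p − v_c1 = 20000 m/s.
At r₂: circular v_c2 = √(μ/r₂) = 4889 m/s; transfer-aphelion v_a = √[μ(2/r₂ − 1/a_t)] = 685.0 m/s.
Δv₂ = v_c2 − v_a = 4204 m/s.
Total Δv = Δv₁ + Δv₂ = 24200 m/s = 24.20 km/s.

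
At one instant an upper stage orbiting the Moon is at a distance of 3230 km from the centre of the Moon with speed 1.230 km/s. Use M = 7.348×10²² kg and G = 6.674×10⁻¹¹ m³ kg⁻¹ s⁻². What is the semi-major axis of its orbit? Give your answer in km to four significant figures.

a ≈ 3219 km

μ = GM = 6.674×10⁻¹¹ × 7.348×10²² = 4.904×10¹² m³/s².
r = 3.230×10⁶ m.
Vis-viva rearranged: 1/a = 2/r − v²/μ = 6.192×10⁻⁷ − 3.085×10⁻⁷ = 3.107×10⁻⁷ m⁻¹.
a = 3.219×10⁶ m = 3218.6 km.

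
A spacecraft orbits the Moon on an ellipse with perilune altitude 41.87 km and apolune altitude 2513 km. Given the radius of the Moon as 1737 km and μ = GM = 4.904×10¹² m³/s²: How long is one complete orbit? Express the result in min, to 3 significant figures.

r_p = 1737 + 41.87 = 1778.9 km = 1.7789×10⁶ m.
r_a = 1737 + 2513 = 4250.0 km = 4.2500×10⁶ m.
Semi-major axis a = (r_p + r_a)/2 = (1778.9 + 4250.0)/2 = 3014.4 km = 3.014×10⁶ m.
By Kepler's third law T = 2π√(a³/μ) = 2π × 2.363×10³ = 1.485×10⁴ s.
= 247.5 min.

T ≈ 247 min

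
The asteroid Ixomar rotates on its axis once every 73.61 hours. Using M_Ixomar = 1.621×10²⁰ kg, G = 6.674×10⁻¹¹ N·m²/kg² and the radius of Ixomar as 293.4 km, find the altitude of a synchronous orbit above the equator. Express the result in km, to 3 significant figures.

h_sync ≈ 2390 km

μ = GM = 6.674×10⁻¹¹ × 1.621×10²⁰ = 1.082×10¹⁰ m³/s².
T = 73.61 hours = 2.650×10⁵ s.
A synchronous orbit has period T, so by Kepler's third law a = (μT²/4π²)^(1/3).
μT²/4π² = 1.082×10¹⁰ × (2.650×10⁵)² / 39.48 = 1.924×10¹⁹ m³.
a = 2.680×10⁶ m = 2679.8 km.
Altitude h = a − R = 2679.8 − 293.4 = 2386.4 km.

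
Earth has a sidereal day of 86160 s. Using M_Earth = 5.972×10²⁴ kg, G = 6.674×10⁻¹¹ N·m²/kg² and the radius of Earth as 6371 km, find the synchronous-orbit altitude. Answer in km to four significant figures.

h_sync ≈ 35790 km

μ = GM = 6.674×10⁻¹¹ × 5.972×10²⁴ = 3.986×10¹⁴ m³/s².
A synchronous orbit has period T, so by Kepler's third law a = (μT²/4π²)^(1/3).
μT²/4π² = 3.986×10¹⁴ × (8.616×10⁴)² / 39.48 = 7.495×10²² m³.
a = 4.216×10⁷ m = 42162 km.
Altitude h = a − R = 42162 − 6371 = 35791 km.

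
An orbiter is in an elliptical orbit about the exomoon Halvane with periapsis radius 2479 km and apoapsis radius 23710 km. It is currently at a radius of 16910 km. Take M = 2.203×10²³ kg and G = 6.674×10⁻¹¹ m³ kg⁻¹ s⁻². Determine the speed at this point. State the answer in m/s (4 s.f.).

v ≈ 784.9 m/s

μ = GM = 6.674×10⁻¹¹ × 2.203×10²³ = 1.470×10¹³ m³/s².
Semi-major axis a = (r_p + r_a)/2 = 13094 km = 1.309×10⁷ m.
Vis-viva: v² = μ(2/r − 1/a) = 1.470×10¹³ × (1.183×10⁻⁷ − 7.637×10⁻⁸) = 6.161×10⁵ m²/s².
v = 784.9 m/s.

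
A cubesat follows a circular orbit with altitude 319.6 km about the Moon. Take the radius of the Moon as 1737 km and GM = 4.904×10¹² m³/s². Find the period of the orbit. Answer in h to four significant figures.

r = 1737 + 319.6 = 2056.6 km = 2.0566×10⁶ m.
Kepler's third law: T = 2π√(r³/μ) = 2π√((2.057×10⁶)³ / 4.904×10¹²).
r³/μ = 1.774×10⁶ s², so T = 2π × 1.332×10³ = 8.368×10³ s.
Converting: 8.368×10³ s ÷ 3600 = 2.324 h.

T ≈ 2.324 h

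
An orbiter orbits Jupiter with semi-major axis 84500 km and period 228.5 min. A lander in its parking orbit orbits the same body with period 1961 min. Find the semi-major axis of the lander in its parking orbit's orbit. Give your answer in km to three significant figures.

a₂ ≈ 3.54×10⁵ km

Kepler's third law: a³ ∝ T², so a₂ = a₁ (T₂/T₁)^(2/3).
T₂/T₁ = 8.582, (T₂/T₁)^(2/3) = 4.192.
a₂ = 84500 × 4.192 = 3.542×10⁵ km.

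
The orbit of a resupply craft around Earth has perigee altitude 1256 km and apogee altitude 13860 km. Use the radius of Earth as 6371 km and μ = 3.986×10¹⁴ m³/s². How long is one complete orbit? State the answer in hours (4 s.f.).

T ≈ 4.545 hours

r_p = 6371 + 1256 = 7627.0 km = 7.6270×10⁶ m.
r_a = 6371 + 13860 = 20231 km = 2.0231×10⁷ m.
Semi-major axis a = (r_p + r_a)/2 = (7627.0 + 20231)/2 = 13929 km = 1.393×10⁷ m.
By Kepler's third law T = 2π√(a³/μ) = 2π × 2.604×10³ = 1.636×10⁴ s.
= 4.545 hours.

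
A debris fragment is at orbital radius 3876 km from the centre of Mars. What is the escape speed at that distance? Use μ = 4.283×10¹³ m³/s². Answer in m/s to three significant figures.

r = 3876 km = 3.876×10⁶ m.
Escape speed v_esc = √(2μ/r) = √(2 × 4.283×10¹³ / 3.876×10⁶) = √(2.210×10⁷) = 4701 m/s.

v_esc ≈ 4700 m/s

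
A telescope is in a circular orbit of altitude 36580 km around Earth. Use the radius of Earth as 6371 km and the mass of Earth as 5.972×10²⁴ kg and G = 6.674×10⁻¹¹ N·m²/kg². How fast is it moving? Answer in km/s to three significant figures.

μ = GM = 6.674×10⁻¹¹ × 5.972×10²⁴ = 3.986×10¹⁴ m³/s².
r = 6371 + 36580 = 42951 km = 4.2951×10⁷ m.
For a circular orbit v = √(μ/r) = √(3.986×10¹⁴ / 4.295×10⁷) = √(9.280×10⁶) = 3046 m/s.
That is 3.046 km/s.

v ≈ 3.05 km/s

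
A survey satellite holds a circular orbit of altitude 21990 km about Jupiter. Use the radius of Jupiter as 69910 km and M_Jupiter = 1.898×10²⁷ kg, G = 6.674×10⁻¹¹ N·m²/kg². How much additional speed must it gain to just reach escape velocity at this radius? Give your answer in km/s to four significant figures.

Δv ≈ 15.38 km/s

μ = GM = 6.674×10⁻¹¹ × 1.898×10²⁷ = 1.267×10¹⁷ m³/s².
r = 69910 + 21990 = 91900 km = 9.1900×10⁷ m.
Circular speed v_c = √(μ/r) = 37130 m/s.
Escape speed v_esc = √(2μ/r) = √2 × v_c = 52500 m/s.
Δv = v_esc − v_c = 15380 m/s = 15.38 km/s.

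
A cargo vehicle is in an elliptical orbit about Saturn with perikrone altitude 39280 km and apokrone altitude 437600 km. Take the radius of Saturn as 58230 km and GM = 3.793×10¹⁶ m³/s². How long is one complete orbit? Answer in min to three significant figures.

r_p = 58230 + 39280 = 97510 km = 9.7510×10⁷ m.
r_a = 58230 + 437600 = 495830 km = 4.9583×10⁸ m.
Semi-major axis a = (r_p + r_a)/2 = (97510 + 4.9583×10⁵)/2 = 2.9667×10⁵ km = 2.967×10⁸ m.
By Kepler's third law T = 2π√(a³/μ) = 2π × 2.624×10⁴ = 1.649×10⁵ s.
= 2748 min.

T ≈ 2750 min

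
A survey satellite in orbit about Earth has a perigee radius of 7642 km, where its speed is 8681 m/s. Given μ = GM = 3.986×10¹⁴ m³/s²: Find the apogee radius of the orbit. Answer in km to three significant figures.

r_p = 7.642×10⁶ m.
Specific energy ε = v²/2 − μ/r = -1.448×10⁷ J/kg, so a = −μ/(2ε) = 1.376×10⁷ m.
The apsides satisfy r_p + r_a = 2a, so the apogee radius is 2a − r_p = 1.989×10⁷ m = 19887 km.

apogee radius ≈ 19900 km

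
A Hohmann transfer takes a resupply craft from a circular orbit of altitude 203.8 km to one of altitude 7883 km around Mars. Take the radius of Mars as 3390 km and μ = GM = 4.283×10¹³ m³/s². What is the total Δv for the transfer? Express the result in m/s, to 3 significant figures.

Δv_total ≈ 1390 m/s

r₁ = 3390 + 203.8 = 3593.8 km = 3.5938×10⁶ m.
r₂ = 3390 + 7883 = 11273 km = 1.1273×10⁷ m.
Transfer ellipse a_t = (r₁ + r₂)/2 = 7.433×10⁶ m.
At r₁: circular v_c1 = √(μ/r₁) = 3452 m/s; transfer-periapsis v_p = √[μ(2/r₁ − 1/a_t)] = 4251 m/s.
Δv₁ = v_p − v_c1 = 799.1 m/s.
At r₂: circular v_c2 = √(μ/r₂) = 1949 m/s; transfer-apoapsis v_a = √[μ(2/r₂ − 1/a_t)] = 1355 m/s.
Δv₂ = v_c2 − v_a = 593.9 m/s.
Total Δv = Δv₁ + Δv₂ = 1393 m/s.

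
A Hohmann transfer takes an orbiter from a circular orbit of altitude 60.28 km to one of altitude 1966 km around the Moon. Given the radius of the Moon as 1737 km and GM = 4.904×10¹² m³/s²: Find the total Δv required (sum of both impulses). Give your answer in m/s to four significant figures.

r₁ = 1737 + 60.28 = 1797.3 km = 1.7973×10⁶ m.
r₂ = 1737 + 1966 = 3703.0 km = 3.7030×10⁶ m.
Transfer ellipse a_t = (r₁ + r₂)/2 = 2.750×10⁶ m.
At r₁: circular v_c1 = √(μ/r₁) = 1652 m/s; transfer-perilune v_p = √[μ(2/r₁ − 1/a_t)] = 1917 m/s.
Δv₁ = v_p − v_c1 = 264.9 m/s.
At r₂: circular v_c2 = √(μ/r₂) = 1151 m/s; transfer-apolune v_a = √[μ(2/r₂ − 1/a_t)] = 930.3 m/s.
Δv₂ = v_c2 − v_a = 220.5 m/s.
Total Δv = Δv₁ + Δv₂ = 485.4 m/s.

Δv_total ≈ 485.4 m/s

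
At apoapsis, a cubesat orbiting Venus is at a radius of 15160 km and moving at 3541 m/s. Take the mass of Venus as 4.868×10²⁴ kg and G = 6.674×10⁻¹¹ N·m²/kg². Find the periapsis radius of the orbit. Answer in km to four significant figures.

periapsis radius ≈ 6269 km

μ = GM = 6.674×10⁻¹¹ × 4.868×10²⁴ = 3.249×10¹⁴ m³/s².
r_a = 1.516×10⁷ m.
Specific energy ε = v²/2 − μ/r = -1.516×10⁷ J/kg, so a = −μ/(2ε) = 1.071×10⁷ m.
The apsides satisfy r_p + r_a = 2a, so the periapsis radius is 2a − r_a = 6.269×10⁶ m = 6268.8 km.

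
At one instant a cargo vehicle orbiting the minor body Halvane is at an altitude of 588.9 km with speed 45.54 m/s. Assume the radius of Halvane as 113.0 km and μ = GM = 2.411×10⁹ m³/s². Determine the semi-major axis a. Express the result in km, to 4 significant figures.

r = 113.0 + 588.9 = 701.90 km = 7.019×10⁵ m.
Vis-viva rearranged: 1/a = 2/r − v²/μ = 2.849×10⁻⁶ − 8.602×10⁻⁷ = 1.989×10⁻⁶ m⁻¹.
a = 5.027×10⁵ m = 502.71 km.

a ≈ 502.7 km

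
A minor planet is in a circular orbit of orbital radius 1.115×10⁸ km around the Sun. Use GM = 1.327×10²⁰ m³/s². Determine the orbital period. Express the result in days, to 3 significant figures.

T ≈ 235 days

r = 1.115×10⁸ km = 1.115×10¹¹ m.
Kepler's third law: T = 2π√(r³/μ) = 2π√((1.115×10¹¹)³ / 1.327×10²⁰).
r³/μ = 1.045×10¹³ s², so T = 2π × 3.232×10⁶ = 2.031×10⁷ s.
Converting: 2.031×10⁷ s ÷ 86400 = 235.0 days.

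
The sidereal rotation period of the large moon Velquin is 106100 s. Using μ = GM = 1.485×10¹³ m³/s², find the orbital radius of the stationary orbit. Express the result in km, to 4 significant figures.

r_sync ≈ 16180 km

A synchronous orbit has period T, so by Kepler's third law a = (μT²/4π²)^(1/3).
μT²/4π² = 1.485×10¹³ × (1.061×10⁵)² / 39.48 = 4.234×10²¹ m³.
a = 1.618×10⁷ m = 16178 km.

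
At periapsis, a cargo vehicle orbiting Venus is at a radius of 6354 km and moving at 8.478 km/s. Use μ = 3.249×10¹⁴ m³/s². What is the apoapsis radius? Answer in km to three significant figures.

r_p = 6.354×10⁶ m.
Specific energy ε = v²/2 − μ/r = -1.519×10⁷ J/kg, so a = −μ/(2ε) = 1.069×10⁷ m.
The apsides satisfy r_p + r_a = 2a, so the apoapsis radius is 2a − r_p = 1.503×10⁷ m = 15028 km.

apoapsis radius ≈ 15000 km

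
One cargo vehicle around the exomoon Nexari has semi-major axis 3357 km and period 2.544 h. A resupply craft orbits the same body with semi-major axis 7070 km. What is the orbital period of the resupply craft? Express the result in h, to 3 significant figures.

T₂ ≈ 7.78 h

Kepler's third law: T² ∝ a³, so T₂ = T₁ (a₂/a₁)^(3/2).
a₂/a₁ = 2.106, (a₂/a₁)^(3/2) = 3.056.
T₂ = 2.544 × 3.056 = 7.775 h.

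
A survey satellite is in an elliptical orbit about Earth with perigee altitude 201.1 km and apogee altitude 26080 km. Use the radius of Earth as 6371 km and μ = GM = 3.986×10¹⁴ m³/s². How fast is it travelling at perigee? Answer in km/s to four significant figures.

v ≈ 10.04 km/s

r_p = 6371 + 201.1 = 6572.1 km = 6.5721×10⁶ m.
r_a = 6371 + 26080 = 32451 km = 3.2451×10⁷ m.
Semi-major axis a = (r_p + r_a)/2 = 19512 km = 1.951×10⁷ m.
Vis-viva: v² = μ(2/r − 1/a) = 3.986×10¹⁴ × (3.043×10⁻⁷ − 5.125×10⁻⁸) = 1.009×10⁸ m²/s².
v = 10040 m/s = 10.04 km/s.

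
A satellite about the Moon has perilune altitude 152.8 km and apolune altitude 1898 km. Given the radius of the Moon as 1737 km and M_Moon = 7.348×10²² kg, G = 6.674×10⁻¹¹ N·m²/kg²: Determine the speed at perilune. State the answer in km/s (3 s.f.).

μ = GM = 6.674×10⁻¹¹ × 7.348×10²² = 4.904×10¹² m³/s².
r_p = 1737 + 152.8 = 1889.8 km = 1.8898×10⁶ m.
r_a = 1737 + 1898 = 3635.0 km = 3.6350×10⁶ m.
Semi-major axis a = (r_p + r_a)/2 = 2762.4 km = 2.762×10⁶ m.
Vis-viva: v² = μ(2/r − 1/a) = 4.904×10¹² × (1.058×10⁻⁶ − 3.620×10⁻⁷) = 3.415×10⁶ m²/s².
v = 1848 m/s = 1.848 km/s.

v ≈ 1.85 km/s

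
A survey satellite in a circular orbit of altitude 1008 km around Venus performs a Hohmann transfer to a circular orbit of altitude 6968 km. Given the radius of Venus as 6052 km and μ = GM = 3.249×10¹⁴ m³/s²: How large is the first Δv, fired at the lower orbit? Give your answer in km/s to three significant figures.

Δv ≈ 0.941 km/s

r₁ = 6052 + 1008 = 7060.0 km = 7.0600×10⁶ m.
r₂ = 6052 + 6968 = 13020 km = 1.3020×10⁷ m.
Transfer ellipse a_t = (r₁ + r₂)/2 = 1.004×10⁷ m.
At r₁: circular v_c1 = √(μ/r₁) = 6784 m/s; transfer-periapsis v_p = √[μ(2/r₁ − 1/a_t)] = 7725 m/s.
Δv₁ = v_p − v_c1 = 941.4 m/s.
= 0.9414 km/s.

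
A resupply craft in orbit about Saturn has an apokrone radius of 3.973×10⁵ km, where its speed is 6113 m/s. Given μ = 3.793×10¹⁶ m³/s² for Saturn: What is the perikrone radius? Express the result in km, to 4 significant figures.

r_a = 3.973×10⁸ m.
Specific energy ε = v²/2 − μ/r = -7.679×10⁷ J/kg, so a = −μ/(2ε) = 2.470×10⁸ m.
The apsides satisfy r_p + r_a = 2a, so the perikrone radius is 2a − r_a = 9.668×10⁷ m = 96676 km.

perikrone radius ≈ 96680 km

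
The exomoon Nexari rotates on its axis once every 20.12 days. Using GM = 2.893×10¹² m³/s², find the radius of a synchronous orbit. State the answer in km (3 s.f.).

T = 20.12 days = 1.738×10⁶ s.
A synchronous orbit has period T, so by Kepler's third law a = (μT²/4π²)^(1/3).
μT²/4π² = 2.893×10¹² × (1.738×10⁶)² / 39.48 = 2.214×10²³ m³.
a = 6.050×10⁷ m = 60500 km.

r_sync ≈ 60500 km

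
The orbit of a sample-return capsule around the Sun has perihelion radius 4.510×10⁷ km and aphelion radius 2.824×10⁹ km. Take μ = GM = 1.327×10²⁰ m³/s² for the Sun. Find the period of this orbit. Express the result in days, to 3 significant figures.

Semi-major axis a = (r_p + r_a)/2 = (4.5100×10⁷ + 2.8240×10⁹)/2 = 1.4346×10⁹ km = 1.435×10¹² m.
By Kepler's third law T = 2π√(a³/μ) = 2π × 1.492×10⁸ = 9.372×10⁸ s.
= 10850 days.

T ≈ 10800 days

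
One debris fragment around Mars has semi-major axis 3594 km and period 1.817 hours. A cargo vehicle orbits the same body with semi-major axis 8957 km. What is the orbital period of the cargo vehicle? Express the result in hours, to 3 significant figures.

Kepler's third law: T² ∝ a³, so T₂ = T₁ (a₂/a₁)^(3/2).
a₂/a₁ = 2.492, (a₂/a₁)^(3/2) = 3.934.
T₂ = 1.817 × 3.934 = 7.149 hours.

T₂ ≈ 7.15 hours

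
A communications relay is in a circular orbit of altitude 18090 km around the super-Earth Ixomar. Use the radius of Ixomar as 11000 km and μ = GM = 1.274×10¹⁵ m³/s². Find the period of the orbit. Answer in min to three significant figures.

r = 11000 + 18090 = 29090 km = 2.9090×10⁷ m.
Kepler's third law: T = 2π√(r³/μ) = 2π√((2.909×10⁷)³ / 1.274×10¹⁵).
r³/μ = 1.932×10⁷ s², so T = 2π × 4.396×10³ = 2.762×10⁴ s.
Converting: 2.762×10⁴ s ÷ 60.00 = 460.3 min.

T ≈ 460 min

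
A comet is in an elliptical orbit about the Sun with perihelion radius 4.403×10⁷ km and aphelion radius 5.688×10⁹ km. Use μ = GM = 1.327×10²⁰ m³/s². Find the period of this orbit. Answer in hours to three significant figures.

T ≈ 735000 hours

Semi-major axis a = (r_p + r_a)/2 = (4.4030×10⁷ + 5.6880×10⁹)/2 = 2.8660×10⁹ km = 2.866×10¹² m.
By Kepler's third law T = 2π√(a³/μ) = 2π × 4.212×10⁸ = 2.646×10⁹ s.
= 7.351×10⁵ hours.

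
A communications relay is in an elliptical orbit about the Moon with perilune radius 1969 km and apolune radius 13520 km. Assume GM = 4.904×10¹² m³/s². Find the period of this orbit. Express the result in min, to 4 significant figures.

T ≈ 1019 min

Semi-major axis a = (r_p + r_a)/2 = (1969.0 + 13520)/2 = 7744.5 km = 7.744×10⁶ m.
By Kepler's third law T = 2π√(a³/μ) = 2π × 9.732×10³ = 6.115×10⁴ s.
= 1019 min.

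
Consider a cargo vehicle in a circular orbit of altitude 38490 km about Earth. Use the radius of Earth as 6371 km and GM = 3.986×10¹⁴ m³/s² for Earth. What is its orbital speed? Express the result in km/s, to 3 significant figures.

v ≈ 2.98 km/s

r = 6371 + 38490 = 44861 km = 4.4861×10⁷ m.
For a circular orbit v = √(μ/r) = √(3.986×10¹⁴ / 4.486×10⁷) = √(8.885×10⁶) = 2981 m/s.
That is 2.981 km/s.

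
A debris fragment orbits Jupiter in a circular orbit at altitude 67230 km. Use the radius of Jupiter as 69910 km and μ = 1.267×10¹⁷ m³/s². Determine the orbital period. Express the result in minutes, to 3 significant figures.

r = 69910 + 67230 = 137140 km = 1.3714×10⁸ m.
Kepler's third law: T = 2π√(r³/μ) = 2π√((1.371×10⁸)³ / 1.267×10¹⁷).
r³/μ = 2.036×10⁷ s², so T = 2π × 4.512×10³ = 2.835×10⁴ s.
Converting: 2.835×10⁴ s ÷ 60.00 = 472.5 minutes.

T ≈ 472 minutes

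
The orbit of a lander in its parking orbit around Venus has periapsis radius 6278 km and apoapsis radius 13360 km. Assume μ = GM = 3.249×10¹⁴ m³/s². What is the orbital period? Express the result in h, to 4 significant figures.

T ≈ 2.979 h

Semi-major axis a = (r_p + r_a)/2 = (6278.0 + 13360)/2 = 9819.0 km = 9.819×10⁶ m.
By Kepler's third law T = 2π√(a³/μ) = 2π × 1.707×10³ = 1.073×10⁴ s.
= 2.979 h.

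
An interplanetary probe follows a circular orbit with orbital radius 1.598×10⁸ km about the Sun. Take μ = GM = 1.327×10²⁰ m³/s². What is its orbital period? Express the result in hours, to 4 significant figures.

r = 1.598×10⁸ km = 1.598×10¹¹ m.
Kepler's third law: T = 2π√(r³/μ) = 2π√((1.598×10¹¹)³ / 1.327×10²⁰).
r³/μ = 3.075×10¹³ s², so T = 2π × 5.545×10⁶ = 3.484×10⁷ s.
Converting: 3.484×10⁷ s ÷ 3600 = 9678 hours.

T ≈ 9678 hours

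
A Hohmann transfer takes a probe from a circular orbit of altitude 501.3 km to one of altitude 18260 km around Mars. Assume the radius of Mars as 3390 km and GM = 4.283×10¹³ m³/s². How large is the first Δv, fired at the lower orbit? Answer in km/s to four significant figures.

Δv ≈ 1.002 km/s

r₁ = 3390 + 501.3 = 3891.3 km = 3.8913×10⁶ m.
r₂ = 3390 + 18260 = 21650 km = 2.1650×10⁷ m.
Transfer ellipse a_t = (r₁ + r₂)/2 = 1.277×10⁷ m.
At r₁: circular v_c1 = √(μ/r₁) = 3318 m/s; transfer-periapsis v_p = √[μ(2/r₁ − 1/a_t)] = 4320 m/s.
Δv₁ = v_p − v_c1 = 1002 m/s.
= 1.002 km/s.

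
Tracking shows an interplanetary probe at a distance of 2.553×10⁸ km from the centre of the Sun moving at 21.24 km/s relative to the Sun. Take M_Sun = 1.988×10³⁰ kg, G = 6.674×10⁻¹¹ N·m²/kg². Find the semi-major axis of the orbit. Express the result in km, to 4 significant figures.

a ≈ 2.255×10⁸ km

μ = GM = 6.674×10⁻¹¹ × 1.988×10³⁰ = 1.327×10²⁰ m³/s².
r = 2.553×10¹¹ m.
Vis-viva rearranged: 1/a = 2/r − v²/μ = 7.834×10⁻¹² − 3.400×10⁻¹² = 4.434×10⁻¹² m⁻¹.
a = 2.255×10¹¹ m = 2.2554×10⁸ km.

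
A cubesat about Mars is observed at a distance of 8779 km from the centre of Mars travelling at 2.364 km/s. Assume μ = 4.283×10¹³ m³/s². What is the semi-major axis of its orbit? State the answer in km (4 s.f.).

a ≈ 10270 km

r = 8.779×10⁶ m.
Specific orbital energy ε = v²/2 − μ/r = (2364)²/2 − 4.283×10¹³/8.779×10⁶ = -2.084×10⁶ J/kg.
Since ε = −μ/(2a), a = −μ/(2ε) = 1.027×10⁷ m = 10274 km.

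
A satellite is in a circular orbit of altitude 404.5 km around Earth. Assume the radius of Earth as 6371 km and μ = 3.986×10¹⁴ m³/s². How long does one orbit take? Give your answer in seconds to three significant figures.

r = 6371 + 404.5 = 6775.5 km = 6.7755×10⁶ m.
Kepler's third law: T = 2π√(r³/μ) = 2π√((6.776×10⁶)³ / 3.986×10¹⁴).
r³/μ = 7.803×10⁵ s², so T = 2π × 8.834×10² = 5.550×10³ s.

T ≈ 5550 seconds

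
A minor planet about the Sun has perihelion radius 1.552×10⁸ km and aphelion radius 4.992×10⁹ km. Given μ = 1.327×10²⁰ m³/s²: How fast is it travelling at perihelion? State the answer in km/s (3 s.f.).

v ≈ 40.7 km/s

Semi-major axis a = (r_p + r_a)/2 = 2.5736×10⁹ km = 2.574×10¹² m.
Vis-viva: v² = μ(2/r − 1/a) = 1.327×10²⁰ × (1.289×10⁻¹¹ − 3.886×10⁻¹³) = 1.658×10⁹ m²/s².
v = 40720 m/s = 40.72 km/s.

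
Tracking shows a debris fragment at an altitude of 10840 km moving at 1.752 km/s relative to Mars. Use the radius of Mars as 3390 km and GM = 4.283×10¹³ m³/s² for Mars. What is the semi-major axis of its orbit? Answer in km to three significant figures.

r = 3390 + 10840 = 14230 km = 1.423×10⁷ m.
Specific orbital energy ε = v²/2 − μ/r = (1752)²/2 − 4.283×10¹³/1.423×10⁷ = -1.475×10⁶ J/kg.
Since ε = −μ/(2a), a = −μ/(2ε) = 1.452×10⁷ m = 14518 km.

a ≈ 14500 km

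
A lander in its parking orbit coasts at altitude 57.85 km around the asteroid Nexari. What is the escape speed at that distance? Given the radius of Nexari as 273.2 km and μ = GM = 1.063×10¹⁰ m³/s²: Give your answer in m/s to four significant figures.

r = 273.2 + 57.85 = 331.05 km = 3.3105×10⁵ m.
Escape speed v_esc = √(2μ/r) = √(2 × 1.063×10¹⁰ / 3.310×10⁵) = √(6.422×10⁴) = 253.4 m/s.

v_esc ≈ 253.4 m/s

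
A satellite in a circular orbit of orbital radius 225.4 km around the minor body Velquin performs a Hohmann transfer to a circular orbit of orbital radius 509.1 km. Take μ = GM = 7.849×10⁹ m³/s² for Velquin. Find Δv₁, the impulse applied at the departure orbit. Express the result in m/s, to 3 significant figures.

Δv ≈ 33.1 m/s

r₁ = 225.4 km = 2.254×10⁵ m.
r₂ = 509.1 km = 5.091×10⁵ m.
Transfer ellipse a_t = (r₁ + r₂)/2 = 3.672×10⁵ m.
At r₁: circular v_c1 = √(μ/r₁) = 186.6 m/s; transfer-periapsis v_p = √[μ(2/r₁ − 1/a_t)] = 219.7 m/s.
Δv₁ = v_p − v_c1 = 33.10 m/s.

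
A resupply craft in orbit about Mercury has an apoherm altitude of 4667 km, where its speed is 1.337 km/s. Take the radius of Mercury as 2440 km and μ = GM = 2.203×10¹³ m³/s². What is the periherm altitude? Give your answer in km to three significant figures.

periherm altitude ≈ 440 km

r_a = 2440 + 4667 = 7107.0 km = 7.107×10⁶ m.
Specific energy ε = v²/2 − μ/r = -2.206×10⁶ J/kg, so a = −μ/(2ε) = 4.993×10⁶ m.
The apsides satisfy r_p + r_a = 2a, so the periherm radius is 2a − r_a = 2.880×10⁶ m = 2879.5 km.
Periherm altitude = 2879.5 − 2440 = 439.51 km.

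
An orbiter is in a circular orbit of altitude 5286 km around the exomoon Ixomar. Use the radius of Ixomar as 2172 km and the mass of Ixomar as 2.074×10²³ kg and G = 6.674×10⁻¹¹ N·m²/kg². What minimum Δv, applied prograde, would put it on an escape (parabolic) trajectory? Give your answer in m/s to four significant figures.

μ = GM = 6.674×10⁻¹¹ × 2.074×10²³ = 1.384×10¹³ m³/s².
r = 2172 + 5286 = 7458.0 km = 7.4580×10⁶ m.
Circular speed v_c = √(μ/r) = 1362 m/s.
Escape speed v_esc = √(2μ/r) = √2 × v_c = 1927 m/s.
Δv = v_esc − v_c = 564.3 m/s.

Δv ≈ 564.3 m/s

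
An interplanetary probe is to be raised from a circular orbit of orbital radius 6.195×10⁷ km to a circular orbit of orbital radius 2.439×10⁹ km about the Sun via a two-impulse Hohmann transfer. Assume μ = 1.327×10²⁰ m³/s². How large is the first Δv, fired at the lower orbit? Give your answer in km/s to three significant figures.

Δv ≈ 18.4 km/s

r₁ = 6.195×10⁷ km = 6.195×10¹⁰ m.
r₂ = 2.439×10⁹ km = 2.439×10¹² m.
Transfer ellipse a_t = (r₁ + r₂)/2 = 1.250×10¹² m.
At r₁: circular v_c1 = √(μ/r₁) = 46280 m/s; transfer-perihelion v_p = √[μ(2/r₁ − 1/a_t)] = 64640 m/s.
Δv₁ = v_p − v_c1 = 18360 m/s.
= 18.36 km/s.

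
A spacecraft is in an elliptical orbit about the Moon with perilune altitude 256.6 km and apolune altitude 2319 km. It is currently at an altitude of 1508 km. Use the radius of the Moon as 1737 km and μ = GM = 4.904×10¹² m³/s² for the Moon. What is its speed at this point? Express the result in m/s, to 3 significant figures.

r_p = 1737 + 256.6 = 1993.6 km = 1.9936×10⁶ m.
r_a = 1737 + 2319 = 4056.0 km = 4.0560×10⁶ m.
r = 1737 + 1508 = 3245.0 km = 3.245×10⁶ m.
Semi-major axis a = (r_p + r_a)/2 = 3024.8 km = 3.025×10⁶ m.
Vis-viva: v² = μ(2/r − 1/a) = 4.904×10¹² × (6.163×10⁻⁷ − 3.306×10⁻⁷) = 1.401×10⁶ m²/s².
v = 1184 m/s.

v ≈ 1180 m/s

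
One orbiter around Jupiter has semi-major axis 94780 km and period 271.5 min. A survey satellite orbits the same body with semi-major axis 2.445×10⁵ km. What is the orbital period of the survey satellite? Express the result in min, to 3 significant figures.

T₂ ≈ 1120 min

Kepler's third law: T² ∝ a³, so T₂ = T₁ (a₂/a₁)^(3/2).
a₂/a₁ = 2.580, (a₂/a₁)^(3/2) = 4.143.
T₂ = 271.5 × 4.143 = 1125 min.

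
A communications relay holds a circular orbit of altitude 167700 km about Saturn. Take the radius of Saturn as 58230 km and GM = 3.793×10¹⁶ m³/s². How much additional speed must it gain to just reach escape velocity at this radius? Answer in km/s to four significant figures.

r = 58230 + 167700 = 225930 km = 2.2593×10⁸ m.
Circular speed v_c = √(μ/r) = 12960 m/s.
Escape speed v_esc = √(2μ/r) = √2 × v_c = 18320 m/s.
Δv = v_esc − v_c = 5367 m/s = 5.367 km/s.

Δv ≈ 5.367 km/s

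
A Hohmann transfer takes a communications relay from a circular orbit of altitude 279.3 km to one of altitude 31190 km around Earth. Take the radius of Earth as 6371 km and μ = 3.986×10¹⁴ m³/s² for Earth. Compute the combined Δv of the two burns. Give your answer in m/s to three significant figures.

r₁ = 6371 + 279.3 = 6650.3 km = 6.6503×10⁶ m.
r₂ = 6371 + 31190 = 37561 km = 3.7561×10⁷ m.
Transfer ellipse a_t = (r₁ + r₂)/2 = 2.211×10⁷ m.
At r₁: circular v_c1 = √(μ/r₁) = 7742 m/s; transfer-perigee v_p = √[μ(2/r₁ − 1/a_t)] = 10090 m/s.
Δv₁ = v_p − v_c1 = 2350 m/s.
At r₂: circular v_c2 = √(μ/r₂) = 3258 m/s; transfer-apogee v_a = √[μ(2/r₂ − 1/a_t)] = 1787 m/s.
Δv₂ = v_c2 − v_a = 1471 m/s.
Total Δv = Δv₁ + Δv₂ = 3821 m/s.

Δv_total ≈ 3820 m/s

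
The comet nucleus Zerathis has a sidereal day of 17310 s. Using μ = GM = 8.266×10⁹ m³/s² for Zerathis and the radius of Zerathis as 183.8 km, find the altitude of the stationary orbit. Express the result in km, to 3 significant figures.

h_sync ≈ 214 km

A synchronous orbit has period T, so by Kepler's third law a = (μT²/4π²)^(1/3).
μT²/4π² = 8.266×10⁹ × (1.731×10⁴)² / 39.48 = 6.274×10¹⁶ m³.
a = 3.974×10⁵ m = 397.35 km.
Altitude h = a − R = 397.35 − 183.8 = 213.55 km.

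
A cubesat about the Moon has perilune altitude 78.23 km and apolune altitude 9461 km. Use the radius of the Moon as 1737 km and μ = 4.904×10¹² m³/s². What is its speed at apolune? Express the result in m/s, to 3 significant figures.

v ≈ 350 m/s

r_p = 1737 + 78.23 = 1815.2 km = 1.8152×10⁶ m.
r_a = 1737 + 9461 = 11198 km = 1.1198×10⁷ m.
Semi-major axis a = (r_p + r_a)/2 = 6506.6 km = 6.507×10⁶ m.
Vis-viva: v² = μ(2/r − 1/a) = 4.904×10¹² × (1.786×10⁻⁷ − 1.537×10⁻⁷) = 1.222×10⁵ m²/s².
v = 349.5 m/s.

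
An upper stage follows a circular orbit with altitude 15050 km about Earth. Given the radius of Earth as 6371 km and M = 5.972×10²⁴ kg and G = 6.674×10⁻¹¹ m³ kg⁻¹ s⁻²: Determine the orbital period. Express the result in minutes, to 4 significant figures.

μ = GM = 6.674×10⁻¹¹ × 5.972×10²⁴ = 3.986×10¹⁴ m³/s².
r = 6371 + 15050 = 21421 km = 2.1421×10⁷ m.
Kepler's third law: T = 2π√(r³/μ) = 2π√((2.142×10⁷)³ / 3.986×10¹⁴).
r³/μ = 2.466×10⁷ s², so T = 2π × 4.966×10³ = 3.120×10⁴ s.
Converting: 3.120×10⁴ s ÷ 60.00 = 520.0 minutes.

T ≈ 520.0 minutes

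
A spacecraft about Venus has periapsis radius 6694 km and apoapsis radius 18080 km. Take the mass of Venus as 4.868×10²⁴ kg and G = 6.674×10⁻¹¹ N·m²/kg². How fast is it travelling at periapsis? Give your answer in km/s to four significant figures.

v ≈ 8.417 km/s

μ = GM = 6.674×10⁻¹¹ × 4.868×10²⁴ = 3.249×10¹⁴ m³/s².
Semi-major axis a = (r_p + r_a)/2 = 12387 km = 1.239×10⁷ m.
Vis-viva: v² = μ(2/r − 1/a) = 3.249×10¹⁴ × (2.988×10⁻⁷ − 8.073×10⁻⁸) = 7.084×10⁷ m²/s².
v = 8417 m/s = 8.417 km/s.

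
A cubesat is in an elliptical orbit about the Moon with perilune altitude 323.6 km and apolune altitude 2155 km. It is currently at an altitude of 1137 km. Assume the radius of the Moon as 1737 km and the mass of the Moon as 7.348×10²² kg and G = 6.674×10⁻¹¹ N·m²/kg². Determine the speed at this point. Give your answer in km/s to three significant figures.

μ = GM = 6.674×10⁻¹¹ × 7.348×10²² = 4.904×10¹² m³/s².
r_p = 1737 + 323.6 = 2060.6 km = 2.0606×10⁶ m.
r_a = 1737 + 2155 = 3892.0 km = 3.8920×10⁶ m.
r = 1737 + 1137 = 2874.0 km = 2.874×10⁶ m.
Semi-major axis a = (r_p + r_a)/2 = 2976.3 km = 2.976×10⁶ m.
Vis-viva: v² = μ(2/r − 1/a) = 4.904×10¹² × (6.959×10⁻⁷ − 3.360×10⁻⁷) = 1.765×10⁶ m²/s².
v = 1329 m/s = 1.329 km/s.

v ≈ 1.33 km/s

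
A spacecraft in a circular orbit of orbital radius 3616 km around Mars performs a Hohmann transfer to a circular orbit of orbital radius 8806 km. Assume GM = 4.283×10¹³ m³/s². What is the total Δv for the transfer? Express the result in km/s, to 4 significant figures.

r₁ = 3616 km = 3.616×10⁶ m.
r₂ = 8806 km = 8.806×10⁶ m.
Transfer ellipse a_t = (r₁ + r₂)/2 = 6.211×10⁶ m.
At r₁: circular v_c1 = √(μ/r₁) = 3442 m/s; transfer-periapsis v_p = √[μ(2/r₁ − 1/a_t)] = 4098 m/s.
Δv₁ = v_p − v_c1 = 656.4 m/s.
At r₂: circular v_c2 = √(μ/r₂) = 2205 m/s; transfer-apoapsis v_a = √[μ(2/r₂ − 1/a_t)] = 1683 m/s.
Δv₂ = v_c2 − v_a = 522.6 m/s.
Total Δv = Δv₁ + Δv₂ = 1179 m/s = 1.179 km/s.

Δv_total ≈ 1.179 km/s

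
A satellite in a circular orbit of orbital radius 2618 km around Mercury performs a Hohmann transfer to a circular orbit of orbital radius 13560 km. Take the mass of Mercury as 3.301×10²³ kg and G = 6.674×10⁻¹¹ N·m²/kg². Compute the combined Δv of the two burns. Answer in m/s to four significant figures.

μ = GM = 6.674×10⁻¹¹ × 3.301×10²³ = 2.203×10¹³ m³/s².
r₁ = 2618 km = 2.618×10⁶ m.
r₂ = 13560 km = 1.356×10⁷ m.
Transfer ellipse a_t = (r₁ + r₂)/2 = 8.089×10⁶ m.
At r₁: circular v_c1 = √(μ/r₁) = 2901 m/s; transfer-periherm v_p = √[μ(2/r₁ − 1/a_t)] = 3756 m/s.
Δv₁ = v_p − v_c1 = 855.0 m/s.
At r₂: circular v_c2 = √(μ/r₂) = 1275 m/s; transfer-apoherm v_a = √[μ(2/r₂ − 1/a_t)] = 725.1 m/s.
Δv₂ = v_c2 − v_a = 549.5 m/s.
Total Δv = Δv₁ + Δv₂ = 1404 m/s.

Δv_total ≈ 1404 m/s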